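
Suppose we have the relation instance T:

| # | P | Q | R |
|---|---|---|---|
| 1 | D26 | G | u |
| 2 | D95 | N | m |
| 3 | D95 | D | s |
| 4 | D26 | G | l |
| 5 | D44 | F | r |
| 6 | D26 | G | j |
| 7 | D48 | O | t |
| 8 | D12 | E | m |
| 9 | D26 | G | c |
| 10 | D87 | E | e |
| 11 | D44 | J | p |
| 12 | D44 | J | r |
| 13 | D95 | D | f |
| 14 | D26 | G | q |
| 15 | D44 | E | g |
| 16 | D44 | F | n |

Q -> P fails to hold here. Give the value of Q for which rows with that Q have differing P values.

E

Q=G: rows 1, 4, 6, 9, 14 → P = D26, D26, D26, D26, D26 ✓
Q=N: row 2 → P = D95 ✓
Q=D: rows 3, 13 → P = D95, D95 ✓
Q=F: rows 5, 16 → P = D44, D44 ✓
Q=O: row 7 → P = D48 ✓
Q=E: rows 8, 10, 15 → P takes values {D12, D87, D44} — violation
Q=J: rows 11, 12 → P = D44, D44 ✓
The only Q value with inconsistent P is Q=E.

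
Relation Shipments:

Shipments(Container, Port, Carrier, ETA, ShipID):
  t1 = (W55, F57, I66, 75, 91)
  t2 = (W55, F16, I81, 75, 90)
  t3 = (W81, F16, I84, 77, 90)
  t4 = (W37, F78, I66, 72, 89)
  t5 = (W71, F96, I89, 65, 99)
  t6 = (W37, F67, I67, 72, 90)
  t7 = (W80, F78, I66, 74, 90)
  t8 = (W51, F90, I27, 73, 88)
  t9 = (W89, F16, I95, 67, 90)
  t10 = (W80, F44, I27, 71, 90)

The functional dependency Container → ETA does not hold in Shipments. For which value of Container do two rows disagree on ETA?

Container=W55: rows 1, 2 → ETA = 75, 75 ✓
Container=W81: row 3 → ETA = 77 ✓
Container=W37: rows 4, 6 → ETA = 72, 72 ✓
Container=W71: row 5 → ETA = 65 ✓
Container=W80: rows 7, 10 → ETA takes values {74, 71} — violation
Container=W51: row 8 → ETA = 73 ✓
Container=W89: row 9 → ETA = 67 ✓
The only Container value with inconsistent ETA is Container=W80.

W80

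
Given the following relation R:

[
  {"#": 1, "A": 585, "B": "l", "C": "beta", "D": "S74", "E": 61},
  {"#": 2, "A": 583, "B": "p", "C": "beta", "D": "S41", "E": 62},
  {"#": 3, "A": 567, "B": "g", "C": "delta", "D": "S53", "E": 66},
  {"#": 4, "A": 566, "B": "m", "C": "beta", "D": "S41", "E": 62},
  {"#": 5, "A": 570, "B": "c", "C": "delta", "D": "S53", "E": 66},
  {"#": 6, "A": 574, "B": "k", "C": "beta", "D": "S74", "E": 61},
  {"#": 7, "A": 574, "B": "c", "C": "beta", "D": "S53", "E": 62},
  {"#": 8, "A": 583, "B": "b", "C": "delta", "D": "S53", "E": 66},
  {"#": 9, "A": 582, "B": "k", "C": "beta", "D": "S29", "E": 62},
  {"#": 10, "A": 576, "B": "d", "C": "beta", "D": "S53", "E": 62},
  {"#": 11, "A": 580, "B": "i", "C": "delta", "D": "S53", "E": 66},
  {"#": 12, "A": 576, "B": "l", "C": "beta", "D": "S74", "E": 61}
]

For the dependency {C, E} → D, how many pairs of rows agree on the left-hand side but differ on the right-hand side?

(C=beta, E=61): all 3 rows agree on D — 0 pairs.
(C=beta, E=62): violating pairs (2,7), (2,9), (2,10), (4,7), (4,9), (4,10), (7,9), (9,10) — 8 pairs.
(C=delta, E=66): all 4 rows agree on D — 0 pairs.

8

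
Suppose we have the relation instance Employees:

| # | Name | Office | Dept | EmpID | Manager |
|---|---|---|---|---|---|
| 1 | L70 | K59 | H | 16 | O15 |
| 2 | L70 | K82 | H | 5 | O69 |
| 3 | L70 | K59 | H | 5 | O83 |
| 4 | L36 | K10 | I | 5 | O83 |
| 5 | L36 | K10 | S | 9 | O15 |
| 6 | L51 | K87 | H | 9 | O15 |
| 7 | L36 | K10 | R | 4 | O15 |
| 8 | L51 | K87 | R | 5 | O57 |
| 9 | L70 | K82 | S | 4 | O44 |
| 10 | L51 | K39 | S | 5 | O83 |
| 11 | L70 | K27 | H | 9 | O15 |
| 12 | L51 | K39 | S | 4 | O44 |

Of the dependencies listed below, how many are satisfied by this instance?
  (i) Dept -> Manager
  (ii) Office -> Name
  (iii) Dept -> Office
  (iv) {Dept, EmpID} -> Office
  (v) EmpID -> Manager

1

(i) Dept -> Manager: Dept=H: rows 1, 2, 3, 6, 11 → Manager takes values {O15, O69, O83} — violation; Dept=S: rows 5, 9, 10, 12 → Manager takes values {O15, O44, O83} — violation; Dept=R: rows 7, 8 → Manager takes values {O15, O57} — violation — fails.
(ii) Office -> Name: every LHS value maps to a single RHS value — holds.
(iii) Dept -> Office: Dept=H: rows 1, 2, 3, 6, 11 → Office takes values {K59, K82, K87, K27} — violation; Dept=S: rows 5, 9, 10, 12 → Office takes values {K10, K82, K39} — violation; Dept=R: rows 7, 8 → Office takes values {K10, K87} — violation — fails.
(iv) {Dept, EmpID} -> Office: (Dept=H, EmpID=5): rows 2, 3 → Office takes values {K82, K59} — violation; (Dept=H, EmpID=9): rows 6, 11 → Office takes values {K87, K27} — violation; (Dept=S, EmpID=4): rows 9, 12 → Office takes values {K82, K39} — violation — fails.
(v) EmpID -> Manager: EmpID=5: rows 2, 3, 4, 8, 10 → Manager takes values {O69, O83, O57} — violation; EmpID=4: rows 7, 9, 12 → Manager takes values {O15, O44} — violation — fails.
1 of the 5 dependencies holds.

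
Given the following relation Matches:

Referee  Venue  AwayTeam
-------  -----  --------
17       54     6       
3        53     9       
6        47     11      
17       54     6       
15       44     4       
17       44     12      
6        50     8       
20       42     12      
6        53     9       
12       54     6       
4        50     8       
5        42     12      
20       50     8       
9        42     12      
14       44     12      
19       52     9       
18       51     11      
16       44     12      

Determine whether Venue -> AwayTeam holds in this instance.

Venue=54: 3 rows → AwayTeam = 6, 6, 6 ✓
Venue=53: 2 rows → AwayTeam = 9, 9 ✓
Venue=47: 1 row → AwayTeam = 11 ✓
Venue=44: 4 rows → AwayTeam takes values {4, 12} — violation
Venue=50: 3 rows → AwayTeam = 8, 8, 8 ✓
Venue=42: 3 rows → AwayTeam = 12, 12, 12 ✓
Venue=52: 1 row → AwayTeam = 9 ✓
Venue=51: 1 row → AwayTeam = 11 ✓
Two rows agree on Venue but differ on AwayTeam, so Venue -> AwayTeam does not hold.

No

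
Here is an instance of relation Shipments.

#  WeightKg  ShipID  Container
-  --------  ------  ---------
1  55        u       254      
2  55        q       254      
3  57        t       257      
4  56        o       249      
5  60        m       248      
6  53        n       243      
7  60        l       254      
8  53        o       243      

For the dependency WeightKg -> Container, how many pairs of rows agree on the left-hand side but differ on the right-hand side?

WeightKg=55: all 2 rows agree on Container — 0 pairs.
WeightKg=60: violating pairs (5,7) — 1 pair.
WeightKg=53: all 2 rows agree on Container — 0 pairs.

1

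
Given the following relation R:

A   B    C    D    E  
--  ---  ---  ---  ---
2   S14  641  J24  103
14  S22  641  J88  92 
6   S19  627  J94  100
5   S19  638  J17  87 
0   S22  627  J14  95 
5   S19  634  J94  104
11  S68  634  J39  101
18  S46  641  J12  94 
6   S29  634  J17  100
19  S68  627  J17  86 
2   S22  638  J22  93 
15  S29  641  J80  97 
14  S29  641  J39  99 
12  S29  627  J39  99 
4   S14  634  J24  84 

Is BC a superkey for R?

Two distinct rows share (B=S29, C=641), so BC does not determine every attribute — not a superkey.

No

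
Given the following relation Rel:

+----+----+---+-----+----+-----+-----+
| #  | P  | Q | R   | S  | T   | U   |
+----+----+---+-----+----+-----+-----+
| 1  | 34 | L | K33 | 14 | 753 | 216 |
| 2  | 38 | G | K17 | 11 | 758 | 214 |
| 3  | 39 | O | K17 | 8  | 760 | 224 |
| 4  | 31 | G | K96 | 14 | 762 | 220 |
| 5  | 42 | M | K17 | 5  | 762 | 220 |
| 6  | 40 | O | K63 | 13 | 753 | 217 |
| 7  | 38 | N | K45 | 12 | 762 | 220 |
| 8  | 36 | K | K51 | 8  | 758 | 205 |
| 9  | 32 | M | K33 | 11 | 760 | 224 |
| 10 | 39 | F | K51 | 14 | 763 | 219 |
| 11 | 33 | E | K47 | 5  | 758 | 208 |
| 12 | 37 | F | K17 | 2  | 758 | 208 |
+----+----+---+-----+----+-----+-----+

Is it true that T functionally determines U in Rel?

No

T=753: rows 1, 6 → U takes values {216, 217} — violation
T=758: rows 2, 8, 11, 12 → U takes values {214, 205, 208} — violation
T=760: rows 3, 9 → U = 224, 224 ✓
T=762: rows 4, 5, 7 → U = 220, 220, 220 ✓
T=763: row 10 → U = 219 ✓
Two rows agree on T but differ on U, so T -> U does not hold.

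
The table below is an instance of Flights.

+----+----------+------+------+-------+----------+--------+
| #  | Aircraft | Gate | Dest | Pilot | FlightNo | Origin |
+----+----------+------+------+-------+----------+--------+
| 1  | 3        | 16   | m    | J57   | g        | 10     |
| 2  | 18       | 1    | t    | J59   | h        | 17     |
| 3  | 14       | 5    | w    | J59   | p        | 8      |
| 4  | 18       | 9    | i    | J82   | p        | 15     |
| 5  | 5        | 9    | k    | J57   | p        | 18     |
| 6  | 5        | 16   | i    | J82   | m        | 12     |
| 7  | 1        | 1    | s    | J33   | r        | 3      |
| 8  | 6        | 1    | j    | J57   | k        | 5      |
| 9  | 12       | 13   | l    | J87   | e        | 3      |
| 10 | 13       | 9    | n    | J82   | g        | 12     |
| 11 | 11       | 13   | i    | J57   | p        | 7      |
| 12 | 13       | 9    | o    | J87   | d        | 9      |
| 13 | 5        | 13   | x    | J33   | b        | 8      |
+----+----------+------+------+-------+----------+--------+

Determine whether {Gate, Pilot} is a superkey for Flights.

No

Rows 4 and 10 have the same {Gate, Pilot} value (Gate=9, Pilot=J82) but are distinct tuples, so {Gate, Pilot} does not determine every attribute — not a superkey.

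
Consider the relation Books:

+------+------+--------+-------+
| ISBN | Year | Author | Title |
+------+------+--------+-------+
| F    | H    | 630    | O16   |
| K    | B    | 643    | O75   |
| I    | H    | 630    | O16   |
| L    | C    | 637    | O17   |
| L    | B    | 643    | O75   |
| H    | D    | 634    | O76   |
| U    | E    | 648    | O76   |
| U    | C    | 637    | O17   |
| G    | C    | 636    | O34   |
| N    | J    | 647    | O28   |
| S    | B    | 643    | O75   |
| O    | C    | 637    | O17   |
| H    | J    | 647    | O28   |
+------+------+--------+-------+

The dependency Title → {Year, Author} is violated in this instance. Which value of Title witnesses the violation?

Title=O16: 2 rows → {Year,Author} = (H, 630), (H, 630) ✓
Title=O75: 3 rows → {Year,Author} = (B, 643), (B, 643), (B, 643) ✓
Title=O17: 3 rows → {Year,Author} = (C, 637), (C, 637), (C, 637) ✓
Title=O76: 2 rows → {Year,Author} takes values {(D, 634), (E, 648)} — violation
Title=O34: 1 row → {Year,Author} = (C, 636) ✓
Title=O28: 2 rows → {Year,Author} = (J, 647), (J, 647) ✓
The only Title value with inconsistent RHS is Title=O76.

O76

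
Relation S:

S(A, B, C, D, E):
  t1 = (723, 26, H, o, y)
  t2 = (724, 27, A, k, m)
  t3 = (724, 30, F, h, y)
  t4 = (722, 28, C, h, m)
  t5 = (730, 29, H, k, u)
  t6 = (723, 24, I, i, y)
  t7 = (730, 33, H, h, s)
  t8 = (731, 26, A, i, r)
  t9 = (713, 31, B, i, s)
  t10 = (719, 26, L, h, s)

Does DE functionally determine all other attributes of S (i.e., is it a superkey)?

Rows 7 and 10 have the same DE value (D=h, E=s) but are distinct tuples, so DE does not determine every attribute — not a superkey.

No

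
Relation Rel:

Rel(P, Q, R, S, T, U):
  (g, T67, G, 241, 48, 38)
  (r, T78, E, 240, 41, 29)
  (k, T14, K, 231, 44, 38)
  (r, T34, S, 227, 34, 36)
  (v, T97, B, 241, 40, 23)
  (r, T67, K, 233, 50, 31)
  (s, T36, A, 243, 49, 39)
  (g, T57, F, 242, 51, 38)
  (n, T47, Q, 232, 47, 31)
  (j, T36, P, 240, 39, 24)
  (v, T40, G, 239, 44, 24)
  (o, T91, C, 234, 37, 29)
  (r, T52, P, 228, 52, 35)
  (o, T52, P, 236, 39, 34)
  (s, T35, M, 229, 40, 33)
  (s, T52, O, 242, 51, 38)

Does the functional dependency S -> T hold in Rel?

S=241: 2 rows → T takes values {48, 40} — violation
S=240: 2 rows → T takes values {41, 39} — violation
S=231: 1 row → T = 44 ✓
S=227: 1 row → T = 34 ✓
S=233: 1 row → T = 50 ✓
S=243: 1 row → T = 49 ✓
S=242: 2 rows → T = 51, 51 ✓
S=232: 1 row → T = 47 ✓
S=239: 1 row → T = 44 ✓
S=234: 1 row → T = 37 ✓
S=228: 1 row → T = 52 ✓
S=236: 1 row → T = 39 ✓
S=229: 1 row → T = 40 ✓
Two rows agree on S but differ on T, so S -> T does not hold.

No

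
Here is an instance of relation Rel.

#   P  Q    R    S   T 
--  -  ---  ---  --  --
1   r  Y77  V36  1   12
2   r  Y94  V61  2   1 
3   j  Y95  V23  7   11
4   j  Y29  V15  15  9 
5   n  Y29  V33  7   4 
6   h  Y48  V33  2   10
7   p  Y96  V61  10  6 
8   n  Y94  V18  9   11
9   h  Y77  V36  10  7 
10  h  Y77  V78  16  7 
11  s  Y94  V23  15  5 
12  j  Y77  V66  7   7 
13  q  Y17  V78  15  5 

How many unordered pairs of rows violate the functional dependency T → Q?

T=11: violating pairs (3,8) — 1 pair.
T=7: all 3 rows agree on Q — 0 pairs.
T=5: violating pairs (11,13) — 1 pair.

2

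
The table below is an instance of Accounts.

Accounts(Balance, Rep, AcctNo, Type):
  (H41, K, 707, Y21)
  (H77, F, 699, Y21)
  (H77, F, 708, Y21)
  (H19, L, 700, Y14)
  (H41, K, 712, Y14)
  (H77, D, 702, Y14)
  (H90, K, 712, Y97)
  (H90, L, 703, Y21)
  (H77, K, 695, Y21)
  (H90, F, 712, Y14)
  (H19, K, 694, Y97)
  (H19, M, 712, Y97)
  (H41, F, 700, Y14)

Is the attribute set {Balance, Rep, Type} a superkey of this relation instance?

No

Two distinct rows share (Balance=H77, Rep=F, Type=Y21), so {Balance, Rep, Type} does not determine every attribute — not a superkey.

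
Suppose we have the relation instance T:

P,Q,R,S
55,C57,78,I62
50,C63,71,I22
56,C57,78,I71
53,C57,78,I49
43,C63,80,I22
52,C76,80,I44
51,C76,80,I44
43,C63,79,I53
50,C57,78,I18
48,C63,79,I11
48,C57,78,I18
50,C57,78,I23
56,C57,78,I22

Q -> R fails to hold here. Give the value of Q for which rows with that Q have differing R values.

C63

Q=C57: 7 rows → R = 78, 78, 78, 78, 78, 78, 78 ✓
Q=C63: 4 rows → R takes values {71, 80, 79} — violation
Q=C76: 2 rows → R = 80, 80 ✓
The only Q value with inconsistent R is Q=C63.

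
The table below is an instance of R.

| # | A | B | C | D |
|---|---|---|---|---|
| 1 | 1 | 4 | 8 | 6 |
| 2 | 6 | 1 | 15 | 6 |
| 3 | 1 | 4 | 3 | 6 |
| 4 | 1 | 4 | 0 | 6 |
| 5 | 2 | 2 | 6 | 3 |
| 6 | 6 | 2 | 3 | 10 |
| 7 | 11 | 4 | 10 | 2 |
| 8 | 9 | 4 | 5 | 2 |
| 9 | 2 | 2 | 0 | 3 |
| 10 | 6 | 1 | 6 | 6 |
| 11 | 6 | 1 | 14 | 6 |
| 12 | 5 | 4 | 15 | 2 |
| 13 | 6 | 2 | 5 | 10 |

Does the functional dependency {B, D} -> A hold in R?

(B=4, D=6): rows 1, 3, 4 → A = 1, 1, 1 ✓
(B=1, D=6): rows 2, 10, 11 → A = 6, 6, 6 ✓
(B=2, D=3): rows 5, 9 → A = 2, 2 ✓
(B=2, D=10): rows 6, 13 → A = 6, 6 ✓
(B=4, D=2): rows 7, 8, 12 → A takes values {11, 9, 5} — violation
Two rows agree on {B, D} but differ on A, so {B, D} -> A does not hold.

No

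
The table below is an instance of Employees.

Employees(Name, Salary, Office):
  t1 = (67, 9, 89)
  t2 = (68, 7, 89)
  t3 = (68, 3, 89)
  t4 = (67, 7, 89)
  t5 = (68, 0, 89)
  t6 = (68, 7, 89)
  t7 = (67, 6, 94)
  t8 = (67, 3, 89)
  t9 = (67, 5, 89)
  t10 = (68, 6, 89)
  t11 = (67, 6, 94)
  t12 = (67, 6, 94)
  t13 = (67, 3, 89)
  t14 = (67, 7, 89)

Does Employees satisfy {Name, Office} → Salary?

No

(Name=67, Office=89): rows 1, 4, 8, 9, 13, 14 → Salary takes values {9, 7, 3, 5} — violation
(Name=68, Office=89): rows 2, 3, 5, 6, 10 → Salary takes values {7, 3, 0, 6} — violation
(Name=67, Office=94): rows 7, 11, 12 → Salary = 6, 6, 6 ✓
Two rows agree on {Name, Office} but differ on Salary, so {Name, Office} → Salary does not hold.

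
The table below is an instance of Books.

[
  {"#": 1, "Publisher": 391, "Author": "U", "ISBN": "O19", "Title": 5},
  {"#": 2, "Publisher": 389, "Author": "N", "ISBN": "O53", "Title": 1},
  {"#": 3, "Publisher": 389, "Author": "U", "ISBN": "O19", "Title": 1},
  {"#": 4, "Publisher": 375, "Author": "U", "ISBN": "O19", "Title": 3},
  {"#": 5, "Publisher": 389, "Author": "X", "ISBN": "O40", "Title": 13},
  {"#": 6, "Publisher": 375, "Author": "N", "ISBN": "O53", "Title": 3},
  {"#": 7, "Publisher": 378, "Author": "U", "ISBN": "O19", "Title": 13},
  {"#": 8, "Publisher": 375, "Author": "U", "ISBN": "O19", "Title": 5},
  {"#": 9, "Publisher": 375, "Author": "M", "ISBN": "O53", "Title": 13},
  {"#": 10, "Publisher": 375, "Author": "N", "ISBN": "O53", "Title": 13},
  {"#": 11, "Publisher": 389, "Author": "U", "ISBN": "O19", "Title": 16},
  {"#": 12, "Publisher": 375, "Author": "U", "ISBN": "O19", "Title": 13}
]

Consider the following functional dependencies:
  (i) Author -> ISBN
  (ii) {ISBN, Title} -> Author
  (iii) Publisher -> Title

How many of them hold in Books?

(i) Author -> ISBN: every LHS value maps to a single RHS value — holds.
(ii) {ISBN, Title} -> Author: (ISBN=O53, Title=13): rows 9, 10 → Author takes values {M, N} — violation — fails.
(iii) Publisher -> Title: Publisher=389: rows 2, 3, 5, 11 → Title takes values {1, 13, 16} — violation; Publisher=375: rows 4, 6, 8, 9, 10, 12 → Title takes values {3, 5, 13} — violation — fails.
1 of the 3 dependencies holds.

1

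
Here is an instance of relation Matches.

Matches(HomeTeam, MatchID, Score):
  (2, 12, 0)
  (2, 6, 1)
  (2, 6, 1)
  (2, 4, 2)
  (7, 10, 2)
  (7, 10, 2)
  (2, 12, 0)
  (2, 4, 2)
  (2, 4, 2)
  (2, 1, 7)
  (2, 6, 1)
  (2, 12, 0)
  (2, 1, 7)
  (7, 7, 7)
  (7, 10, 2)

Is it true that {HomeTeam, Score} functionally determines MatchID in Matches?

Yes

(HomeTeam=2, Score=0): 3 rows → MatchID = 12, 12, 12 ✓
(HomeTeam=2, Score=1): 3 rows → MatchID = 6, 6, 6 ✓
(HomeTeam=2, Score=2): 3 rows → MatchID = 4, 4, 4 ✓
(HomeTeam=7, Score=2): 3 rows → MatchID = 10, 10, 10 ✓
(HomeTeam=2, Score=7): 2 rows → MatchID = 1, 1 ✓
(HomeTeam=7, Score=7): 1 row → MatchID = 7 ✓
Every {HomeTeam, Score} value is associated with a single MatchID value, so {HomeTeam, Score} → MatchID holds.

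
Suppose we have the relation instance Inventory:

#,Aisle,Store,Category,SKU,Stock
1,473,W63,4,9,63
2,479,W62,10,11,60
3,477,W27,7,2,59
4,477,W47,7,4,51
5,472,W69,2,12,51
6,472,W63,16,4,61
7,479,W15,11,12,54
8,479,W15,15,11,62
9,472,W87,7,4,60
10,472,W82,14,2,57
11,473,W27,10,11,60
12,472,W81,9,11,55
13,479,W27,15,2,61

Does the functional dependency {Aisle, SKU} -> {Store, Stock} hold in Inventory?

No

(Aisle=473, SKU=9): row 1 → {Store,Stock} = (W63, 63) ✓
(Aisle=479, SKU=11): rows 2, 8 → {Store,Stock} takes values {(W62, 60), (W15, 62)} — violation
(Aisle=477, SKU=2): row 3 → {Store,Stock} = (W27, 59) ✓
(Aisle=477, SKU=4): row 4 → {Store,Stock} = (W47, 51) ✓
(Aisle=472, SKU=12): row 5 → {Store,Stock} = (W69, 51) ✓
(Aisle=472, SKU=4): rows 6, 9 → {Store,Stock} takes values {(W63, 61), (W87, 60)} — violation
(Aisle=479, SKU=12): row 7 → {Store,Stock} = (W15, 54) ✓
(Aisle=472, SKU=2): row 10 → {Store,Stock} = (W82, 57) ✓
(Aisle=473, SKU=11): row 11 → {Store,Stock} = (W27, 60) ✓
(Aisle=472, SKU=11): row 12 → {Store,Stock} = (W81, 55) ✓
(Aisle=479, SKU=2): row 13 → {Store,Stock} = (W27, 61) ✓
Two rows agree on {Aisle, SKU} but differ on {Store, Stock}, so {Aisle, SKU} -> {Store, Stock} does not hold.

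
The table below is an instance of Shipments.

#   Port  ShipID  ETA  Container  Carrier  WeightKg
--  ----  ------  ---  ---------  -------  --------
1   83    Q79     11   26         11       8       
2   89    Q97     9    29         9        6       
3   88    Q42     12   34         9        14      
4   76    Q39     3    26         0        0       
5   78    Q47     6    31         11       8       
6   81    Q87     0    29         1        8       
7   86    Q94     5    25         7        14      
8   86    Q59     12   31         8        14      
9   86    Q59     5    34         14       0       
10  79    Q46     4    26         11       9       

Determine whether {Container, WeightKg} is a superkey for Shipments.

Yes

All 10 rows have distinct {Container, WeightKg} values, so {Container, WeightKg} → (all attributes) holds and {Container, WeightKg} is a superkey.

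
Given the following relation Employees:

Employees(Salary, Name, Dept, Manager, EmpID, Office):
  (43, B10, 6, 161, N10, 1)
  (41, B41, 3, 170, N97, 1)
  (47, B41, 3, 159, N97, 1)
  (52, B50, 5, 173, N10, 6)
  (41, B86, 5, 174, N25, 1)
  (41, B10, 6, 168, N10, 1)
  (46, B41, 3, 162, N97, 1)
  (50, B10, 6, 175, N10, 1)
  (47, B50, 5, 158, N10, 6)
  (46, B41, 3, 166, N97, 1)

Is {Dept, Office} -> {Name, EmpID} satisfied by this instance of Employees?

Yes

(Dept=6, Office=1): 3 rows → {Name,EmpID} = (B10, N10), (B10, N10), (B10, N10) ✓
(Dept=3, Office=1): 4 rows → {Name,EmpID} = (B41, N97), (B41, N97), (B41, N97), (B41, N97) ✓
(Dept=5, Office=6): 2 rows → {Name,EmpID} = (B50, N10), (B50, N10) ✓
(Dept=5, Office=1): 1 row → {Name,EmpID} = (B86, N25) ✓
Every {Dept, Office} value is associated with a single {Name, EmpID} value, so {Dept, Office} -> {Name, EmpID} holds.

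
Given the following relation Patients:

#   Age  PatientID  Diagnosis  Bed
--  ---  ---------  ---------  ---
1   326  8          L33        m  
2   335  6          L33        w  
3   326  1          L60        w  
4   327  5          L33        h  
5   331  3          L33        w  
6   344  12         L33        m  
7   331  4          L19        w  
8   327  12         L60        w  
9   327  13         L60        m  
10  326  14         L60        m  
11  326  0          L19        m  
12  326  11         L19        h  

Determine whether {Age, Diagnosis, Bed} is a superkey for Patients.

Yes

All 12 rows have distinct {Age, Diagnosis, Bed} values, so {Age, Diagnosis, Bed} → (all attributes) holds and {Age, Diagnosis, Bed} is a superkey.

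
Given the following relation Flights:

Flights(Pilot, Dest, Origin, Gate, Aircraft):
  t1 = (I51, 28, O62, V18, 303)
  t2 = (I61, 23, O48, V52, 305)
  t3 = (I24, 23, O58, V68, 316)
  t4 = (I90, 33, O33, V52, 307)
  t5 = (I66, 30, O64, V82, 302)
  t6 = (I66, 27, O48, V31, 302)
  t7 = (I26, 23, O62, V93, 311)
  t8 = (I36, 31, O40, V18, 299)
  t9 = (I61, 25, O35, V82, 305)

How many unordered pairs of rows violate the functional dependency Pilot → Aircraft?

0

Pilot=I61: all 2 rows agree on Aircraft — 0 pairs.
Pilot=I66: all 2 rows agree on Aircraft — 0 pairs.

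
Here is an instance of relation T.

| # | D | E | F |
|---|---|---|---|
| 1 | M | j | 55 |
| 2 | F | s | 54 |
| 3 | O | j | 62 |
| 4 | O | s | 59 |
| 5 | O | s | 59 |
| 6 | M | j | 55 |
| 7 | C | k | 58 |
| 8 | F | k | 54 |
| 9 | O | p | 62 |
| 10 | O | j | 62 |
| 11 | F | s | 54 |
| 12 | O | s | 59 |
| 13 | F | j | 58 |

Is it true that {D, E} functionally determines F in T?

Yes

(D=M, E=j): rows 1, 6 → F = 55, 55 ✓
(D=F, E=s): rows 2, 11 → F = 54, 54 ✓
(D=O, E=j): rows 3, 10 → F = 62, 62 ✓
(D=O, E=s): rows 4, 5, 12 → F = 59, 59, 59 ✓
(D=C, E=k): row 7 → F = 58 ✓
(D=F, E=k): row 8 → F = 54 ✓
(D=O, E=p): row 9 → F = 62 ✓
(D=F, E=j): row 13 → F = 58 ✓
Every {D, E} value is associated with a single F value, so {D, E} -> F holds.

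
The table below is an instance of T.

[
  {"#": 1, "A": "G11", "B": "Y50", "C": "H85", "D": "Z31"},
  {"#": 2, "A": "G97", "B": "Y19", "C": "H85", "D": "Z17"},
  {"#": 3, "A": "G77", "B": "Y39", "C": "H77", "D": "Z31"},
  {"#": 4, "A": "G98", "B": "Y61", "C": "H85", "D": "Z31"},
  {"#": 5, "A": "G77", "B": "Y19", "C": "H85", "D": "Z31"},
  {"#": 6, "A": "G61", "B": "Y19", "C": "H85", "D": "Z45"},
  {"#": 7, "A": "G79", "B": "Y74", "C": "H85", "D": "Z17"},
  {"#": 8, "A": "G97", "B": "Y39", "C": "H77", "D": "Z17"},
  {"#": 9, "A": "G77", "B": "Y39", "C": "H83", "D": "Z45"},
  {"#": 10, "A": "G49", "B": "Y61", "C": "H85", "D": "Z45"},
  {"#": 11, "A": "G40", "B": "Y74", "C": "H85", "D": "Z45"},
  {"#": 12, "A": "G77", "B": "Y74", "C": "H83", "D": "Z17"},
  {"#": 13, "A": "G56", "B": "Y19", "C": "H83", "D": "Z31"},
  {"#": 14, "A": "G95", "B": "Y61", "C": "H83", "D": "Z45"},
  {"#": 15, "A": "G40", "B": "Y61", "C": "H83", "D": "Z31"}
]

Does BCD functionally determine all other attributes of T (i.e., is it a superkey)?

All 15 rows have distinct BCD values, so BCD → (all attributes) holds and BCD is a superkey.

Yes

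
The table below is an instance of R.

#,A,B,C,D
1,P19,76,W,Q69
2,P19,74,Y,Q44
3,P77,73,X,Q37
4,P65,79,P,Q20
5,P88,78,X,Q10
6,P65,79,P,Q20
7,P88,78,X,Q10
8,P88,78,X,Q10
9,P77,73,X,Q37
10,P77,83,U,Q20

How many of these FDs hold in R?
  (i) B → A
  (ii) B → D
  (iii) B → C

(i) B → A: every LHS value maps to a single RHS value — holds.
(ii) B → D: every LHS value maps to a single RHS value — holds.
(iii) B → C: every LHS value maps to a single RHS value — holds.
3 of the 3 dependencies hold.

3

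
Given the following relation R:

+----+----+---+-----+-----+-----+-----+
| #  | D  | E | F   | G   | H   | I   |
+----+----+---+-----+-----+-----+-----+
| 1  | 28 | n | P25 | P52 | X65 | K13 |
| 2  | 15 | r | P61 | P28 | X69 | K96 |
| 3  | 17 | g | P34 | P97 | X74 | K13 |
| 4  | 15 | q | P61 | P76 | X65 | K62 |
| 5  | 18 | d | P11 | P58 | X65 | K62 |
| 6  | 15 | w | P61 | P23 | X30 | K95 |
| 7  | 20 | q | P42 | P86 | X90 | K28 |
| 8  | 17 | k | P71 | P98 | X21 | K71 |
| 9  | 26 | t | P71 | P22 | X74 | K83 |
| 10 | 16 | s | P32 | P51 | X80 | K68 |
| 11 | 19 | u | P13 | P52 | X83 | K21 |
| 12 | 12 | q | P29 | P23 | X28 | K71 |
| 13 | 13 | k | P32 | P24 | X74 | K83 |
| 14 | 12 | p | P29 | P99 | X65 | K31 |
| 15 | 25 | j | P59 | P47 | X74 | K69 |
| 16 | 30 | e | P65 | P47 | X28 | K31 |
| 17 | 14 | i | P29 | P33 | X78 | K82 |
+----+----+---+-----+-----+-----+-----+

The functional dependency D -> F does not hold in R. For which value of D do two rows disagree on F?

17

D=28: row 1 → F = P25 ✓
D=15: rows 2, 4, 6 → F = P61, P61, P61 ✓
D=17: rows 3, 8 → F takes values {P34, P71} — violation
D=18: row 5 → F = P11 ✓
D=20: row 7 → F = P42 ✓
D=26: row 9 → F = P71 ✓
D=16: row 10 → F = P32 ✓
D=19: row 11 → F = P13 ✓
D=12: rows 12, 14 → F = P29, P29 ✓
D=13: row 13 → F = P32 ✓
D=25: row 15 → F = P59 ✓
D=30: row 16 → F = P65 ✓
D=14: row 17 → F = P29 ✓
The only D value with inconsistent F is D=17.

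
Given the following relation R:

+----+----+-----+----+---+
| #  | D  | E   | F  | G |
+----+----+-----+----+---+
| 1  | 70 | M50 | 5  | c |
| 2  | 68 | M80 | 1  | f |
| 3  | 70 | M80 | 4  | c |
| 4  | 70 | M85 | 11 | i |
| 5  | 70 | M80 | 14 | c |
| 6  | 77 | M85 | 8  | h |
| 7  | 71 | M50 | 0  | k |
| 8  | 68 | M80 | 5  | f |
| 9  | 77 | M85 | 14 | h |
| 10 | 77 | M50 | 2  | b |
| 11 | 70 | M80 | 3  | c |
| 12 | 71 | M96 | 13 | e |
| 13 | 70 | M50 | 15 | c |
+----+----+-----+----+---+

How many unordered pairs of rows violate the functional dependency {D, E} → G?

0

(D=70, E=M50): all 2 rows agree on G — 0 pairs.
(D=68, E=M80): all 2 rows agree on G — 0 pairs.
(D=70, E=M80): all 3 rows agree on G — 0 pairs.
(D=77, E=M85): all 2 rows agree on G — 0 pairs.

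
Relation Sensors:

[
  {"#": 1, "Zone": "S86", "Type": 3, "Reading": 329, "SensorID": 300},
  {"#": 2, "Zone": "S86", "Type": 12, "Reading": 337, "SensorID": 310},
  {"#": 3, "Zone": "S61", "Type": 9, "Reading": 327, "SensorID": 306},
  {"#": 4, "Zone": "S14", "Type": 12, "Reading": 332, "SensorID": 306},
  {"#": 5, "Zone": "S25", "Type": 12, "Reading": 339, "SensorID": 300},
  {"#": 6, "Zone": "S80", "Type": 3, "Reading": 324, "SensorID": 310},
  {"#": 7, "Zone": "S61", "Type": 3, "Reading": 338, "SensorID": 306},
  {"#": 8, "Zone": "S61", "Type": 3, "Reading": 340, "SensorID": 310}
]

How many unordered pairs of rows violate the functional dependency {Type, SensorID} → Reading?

(Type=3, SensorID=310): violating pairs (6,8) — 1 pair.

1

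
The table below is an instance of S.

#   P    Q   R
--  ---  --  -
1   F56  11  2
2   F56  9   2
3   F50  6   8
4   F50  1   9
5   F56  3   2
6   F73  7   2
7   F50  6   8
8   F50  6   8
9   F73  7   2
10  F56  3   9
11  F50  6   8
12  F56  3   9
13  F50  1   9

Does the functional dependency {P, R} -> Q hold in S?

(P=F56, R=2): rows 1, 2, 5 → Q takes values {11, 9, 3} — violation
(P=F50, R=8): rows 3, 7, 8, 11 → Q = 6, 6, 6, 6 ✓
(P=F50, R=9): rows 4, 13 → Q = 1, 1 ✓
(P=F73, R=2): rows 6, 9 → Q = 7, 7 ✓
(P=F56, R=9): rows 10, 12 → Q = 3, 3 ✓
Two rows agree on {P, R} but differ on Q, so {P, R} -> Q does not hold.

No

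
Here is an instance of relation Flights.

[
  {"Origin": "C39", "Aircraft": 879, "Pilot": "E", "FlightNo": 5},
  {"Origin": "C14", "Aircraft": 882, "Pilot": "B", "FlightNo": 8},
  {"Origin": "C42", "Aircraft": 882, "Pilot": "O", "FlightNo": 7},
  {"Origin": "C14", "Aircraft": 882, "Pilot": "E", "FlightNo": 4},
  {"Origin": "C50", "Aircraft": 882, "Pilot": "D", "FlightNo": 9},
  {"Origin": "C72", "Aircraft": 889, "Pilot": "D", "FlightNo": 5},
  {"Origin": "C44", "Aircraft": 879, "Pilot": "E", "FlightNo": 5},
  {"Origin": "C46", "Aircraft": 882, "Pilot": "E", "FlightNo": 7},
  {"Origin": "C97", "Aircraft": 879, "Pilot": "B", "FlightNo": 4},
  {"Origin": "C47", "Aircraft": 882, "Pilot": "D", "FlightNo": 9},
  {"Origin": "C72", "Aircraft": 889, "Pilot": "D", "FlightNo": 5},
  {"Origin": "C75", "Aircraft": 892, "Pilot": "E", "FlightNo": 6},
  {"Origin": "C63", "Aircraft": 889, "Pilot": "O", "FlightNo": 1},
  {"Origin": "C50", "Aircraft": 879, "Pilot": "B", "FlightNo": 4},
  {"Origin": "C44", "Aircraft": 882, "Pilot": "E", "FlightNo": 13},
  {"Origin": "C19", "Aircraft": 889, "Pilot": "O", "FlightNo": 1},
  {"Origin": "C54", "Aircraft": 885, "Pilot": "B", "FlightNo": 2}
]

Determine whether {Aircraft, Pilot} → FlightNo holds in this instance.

No

(Aircraft=879, Pilot=E): 2 rows → FlightNo = 5, 5 ✓
(Aircraft=882, Pilot=B): 1 row → FlightNo = 8 ✓
(Aircraft=882, Pilot=O): 1 row → FlightNo = 7 ✓
(Aircraft=882, Pilot=E): 3 rows → FlightNo takes values {4, 7, 13} — violation
(Aircraft=882, Pilot=D): 2 rows → FlightNo = 9, 9 ✓
(Aircraft=889, Pilot=D): 2 rows → FlightNo = 5, 5 ✓
(Aircraft=879, Pilot=B): 2 rows → FlightNo = 4, 4 ✓
(Aircraft=892, Pilot=E): 1 row → FlightNo = 6 ✓
(Aircraft=889, Pilot=O): 2 rows → FlightNo = 1, 1 ✓
(Aircraft=885, Pilot=B): 1 row → FlightNo = 2 ✓
Two rows agree on {Aircraft, Pilot} but differ on FlightNo, so {Aircraft, Pilot} → FlightNo does not hold.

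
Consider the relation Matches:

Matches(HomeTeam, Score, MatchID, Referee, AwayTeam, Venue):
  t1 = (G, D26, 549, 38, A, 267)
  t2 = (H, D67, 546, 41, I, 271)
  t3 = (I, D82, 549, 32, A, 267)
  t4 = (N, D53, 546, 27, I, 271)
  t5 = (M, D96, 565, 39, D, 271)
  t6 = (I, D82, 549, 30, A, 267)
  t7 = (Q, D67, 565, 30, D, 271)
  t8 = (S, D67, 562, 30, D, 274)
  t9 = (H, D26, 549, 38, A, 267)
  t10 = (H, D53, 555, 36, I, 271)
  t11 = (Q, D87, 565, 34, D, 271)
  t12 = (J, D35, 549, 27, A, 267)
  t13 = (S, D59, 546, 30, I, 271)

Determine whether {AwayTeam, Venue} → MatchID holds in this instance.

No

(AwayTeam=A, Venue=267): rows 1, 3, 6, 9, 12 → MatchID = 549, 549, 549, 549, 549 ✓
(AwayTeam=I, Venue=271): rows 2, 4, 10, 13 → MatchID takes values {546, 555} — violation
(AwayTeam=D, Venue=271): rows 5, 7, 11 → MatchID = 565, 565, 565 ✓
(AwayTeam=D, Venue=274): row 8 → MatchID = 562 ✓
Two rows agree on {AwayTeam, Venue} but differ on MatchID, so {AwayTeam, Venue} → MatchID does not hold.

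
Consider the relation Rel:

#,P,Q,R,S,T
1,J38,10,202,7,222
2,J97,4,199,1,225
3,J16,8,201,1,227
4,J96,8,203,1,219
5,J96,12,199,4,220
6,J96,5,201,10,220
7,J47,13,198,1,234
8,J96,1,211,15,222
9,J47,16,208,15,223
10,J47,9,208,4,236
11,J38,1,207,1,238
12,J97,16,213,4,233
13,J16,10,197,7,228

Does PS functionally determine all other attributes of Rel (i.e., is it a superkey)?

All 13 rows have distinct PS values, so PS → (all attributes) holds and PS is a superkey.

Yes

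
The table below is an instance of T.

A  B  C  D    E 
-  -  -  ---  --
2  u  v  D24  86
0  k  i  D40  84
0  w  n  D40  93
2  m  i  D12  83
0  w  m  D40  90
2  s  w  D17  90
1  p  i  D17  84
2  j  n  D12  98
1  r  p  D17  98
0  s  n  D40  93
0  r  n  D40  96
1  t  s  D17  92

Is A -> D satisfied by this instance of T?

No

A=2: 4 rows → D takes values {D24, D12, D17} — violation
A=0: 5 rows → D = D40, D40, D40, D40, D40 ✓
A=1: 3 rows → D = D17, D17, D17 ✓
Two rows agree on A but differ on D, so A -> D does not hold.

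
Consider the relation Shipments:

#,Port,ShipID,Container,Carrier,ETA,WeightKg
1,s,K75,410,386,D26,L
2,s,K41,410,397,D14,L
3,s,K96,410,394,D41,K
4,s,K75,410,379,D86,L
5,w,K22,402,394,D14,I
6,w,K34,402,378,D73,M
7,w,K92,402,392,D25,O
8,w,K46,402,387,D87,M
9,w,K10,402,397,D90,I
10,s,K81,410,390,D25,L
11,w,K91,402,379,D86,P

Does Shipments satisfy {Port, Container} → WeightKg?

No

(Port=s, Container=410): rows 1, 2, 3, 4, 10 → WeightKg takes values {L, K} — violation
(Port=w, Container=402): rows 5, 6, 7, 8, 9, 11 → WeightKg takes values {I, M, O, P} — violation
Two rows agree on {Port, Container} but differ on WeightKg, so {Port, Container} → WeightKg does not hold.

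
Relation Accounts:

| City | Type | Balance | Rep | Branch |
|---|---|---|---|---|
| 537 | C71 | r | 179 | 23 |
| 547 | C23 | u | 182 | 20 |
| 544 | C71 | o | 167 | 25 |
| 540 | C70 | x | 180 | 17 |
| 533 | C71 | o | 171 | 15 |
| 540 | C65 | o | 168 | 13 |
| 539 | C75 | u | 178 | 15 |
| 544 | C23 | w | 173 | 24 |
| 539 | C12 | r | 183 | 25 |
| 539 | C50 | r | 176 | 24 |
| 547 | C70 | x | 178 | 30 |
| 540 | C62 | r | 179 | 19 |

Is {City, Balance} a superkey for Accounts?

Two distinct rows share (City=539, Balance=r), so {City, Balance} does not determine every attribute — not a superkey.

No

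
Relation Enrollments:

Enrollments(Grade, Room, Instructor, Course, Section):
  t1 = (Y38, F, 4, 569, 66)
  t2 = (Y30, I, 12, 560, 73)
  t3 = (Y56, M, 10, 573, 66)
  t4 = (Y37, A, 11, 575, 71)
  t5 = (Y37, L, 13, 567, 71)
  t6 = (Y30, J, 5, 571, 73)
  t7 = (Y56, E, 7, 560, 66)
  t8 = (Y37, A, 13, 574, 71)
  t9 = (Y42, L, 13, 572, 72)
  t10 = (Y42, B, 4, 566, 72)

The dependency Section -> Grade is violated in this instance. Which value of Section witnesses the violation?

Section=66: rows 1, 3, 7 → Grade takes values {Y38, Y56} — violation
Section=73: rows 2, 6 → Grade = Y30, Y30 ✓
Section=71: rows 4, 5, 8 → Grade = Y37, Y37, Y37 ✓
Section=72: rows 9, 10 → Grade = Y42, Y42 ✓
The only Section value with inconsistent Grade is Section=66.

66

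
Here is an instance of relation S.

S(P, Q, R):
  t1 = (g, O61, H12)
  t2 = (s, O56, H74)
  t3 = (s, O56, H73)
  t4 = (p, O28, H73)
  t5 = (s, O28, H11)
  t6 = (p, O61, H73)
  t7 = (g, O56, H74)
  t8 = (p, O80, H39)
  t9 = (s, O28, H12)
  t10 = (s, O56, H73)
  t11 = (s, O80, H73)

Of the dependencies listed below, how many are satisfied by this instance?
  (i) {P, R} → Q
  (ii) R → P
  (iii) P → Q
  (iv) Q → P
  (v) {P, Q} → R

0

(i) {P, R} → Q: (P=s, R=H73): rows 3, 10, 11 → Q takes values {O56, O80} — violation; (P=p, R=H73): rows 4, 6 → Q takes values {O28, O61} — violation — fails.
(ii) R → P: R=H12: rows 1, 9 → P takes values {g, s} — violation; R=H74: rows 2, 7 → P takes values {s, g} — violation; R=H73: rows 3, 4, 6, 10, 11 → P takes values {s, p} — violation — fails.
(iii) P → Q: P=g: rows 1, 7 → Q takes values {O61, O56} — violation; P=s: rows 2, 3, 5, 9, 10, 11 → Q takes values {O56, O28, O80} — violation; P=p: rows 4, 6, 8 → Q takes values {O28, O61, O80} — violation — fails.
(iv) Q → P: Q=O61: rows 1, 6 → P takes values {g, p} — violation; Q=O56: rows 2, 3, 7, 10 → P takes values {s, g} — violation; Q=O28: rows 4, 5, 9 → P takes values {p, s} — violation; Q=O80: rows 8, 11 → P takes values {p, s} — violation — fails.
(v) {P, Q} → R: (P=s, Q=O56): rows 2, 3, 10 → R takes values {H74, H73} — violation; (P=s, Q=O28): rows 5, 9 → R takes values {H11, H12} — violation — fails.
None of the 5 dependencies hold.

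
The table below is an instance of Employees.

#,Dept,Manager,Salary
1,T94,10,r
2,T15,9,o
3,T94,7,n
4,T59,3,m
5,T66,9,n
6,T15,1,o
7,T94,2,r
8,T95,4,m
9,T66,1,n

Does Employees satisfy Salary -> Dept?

Salary=r: rows 1, 7 → Dept = T94, T94 ✓
Salary=o: rows 2, 6 → Dept = T15, T15 ✓
Salary=n: rows 3, 5, 9 → Dept takes values {T94, T66} — violation
Salary=m: rows 4, 8 → Dept takes values {T59, T95} — violation
Two rows agree on Salary but differ on Dept, so Salary -> Dept does not hold.

No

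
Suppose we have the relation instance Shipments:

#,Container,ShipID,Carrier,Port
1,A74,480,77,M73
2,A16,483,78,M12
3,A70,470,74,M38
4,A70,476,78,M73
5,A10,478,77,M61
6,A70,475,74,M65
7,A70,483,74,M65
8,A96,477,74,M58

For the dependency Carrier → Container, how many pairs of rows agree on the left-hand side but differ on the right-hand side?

Carrier=77: violating pairs (1,5) — 1 pair.
Carrier=78: violating pairs (2,4) — 1 pair.
Carrier=74: violating pairs (3,8), (6,8), (7,8) — 3 pairs.

5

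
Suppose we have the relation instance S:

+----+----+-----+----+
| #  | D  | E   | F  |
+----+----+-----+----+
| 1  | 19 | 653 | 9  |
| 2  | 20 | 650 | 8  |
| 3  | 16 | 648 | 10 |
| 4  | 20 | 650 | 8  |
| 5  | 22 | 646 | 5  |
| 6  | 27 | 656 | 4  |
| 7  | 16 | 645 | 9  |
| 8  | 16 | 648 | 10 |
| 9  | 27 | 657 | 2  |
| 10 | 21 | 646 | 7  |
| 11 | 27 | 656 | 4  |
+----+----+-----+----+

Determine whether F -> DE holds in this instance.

F=9: rows 1, 7 → {D,E} takes values {(19, 653), (16, 645)} — violation
F=8: rows 2, 4 → {D,E} = (20, 650), (20, 650) ✓
F=10: rows 3, 8 → {D,E} = (16, 648), (16, 648) ✓
F=5: row 5 → {D,E} = (22, 646) ✓
F=4: rows 6, 11 → {D,E} = (27, 656), (27, 656) ✓
F=2: row 9 → {D,E} = (27, 657) ✓
F=7: row 10 → {D,E} = (21, 646) ✓
Two rows agree on F but differ on DE, so F -> DE does not hold.

No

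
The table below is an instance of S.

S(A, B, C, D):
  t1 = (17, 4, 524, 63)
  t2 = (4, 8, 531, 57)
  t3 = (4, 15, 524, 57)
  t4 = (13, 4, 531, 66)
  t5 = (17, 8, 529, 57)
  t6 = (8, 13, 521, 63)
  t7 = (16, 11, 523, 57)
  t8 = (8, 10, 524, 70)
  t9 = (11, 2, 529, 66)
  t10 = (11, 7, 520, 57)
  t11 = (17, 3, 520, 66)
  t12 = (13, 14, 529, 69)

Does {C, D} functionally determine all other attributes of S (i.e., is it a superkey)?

Yes

All 12 rows have distinct {C, D} values, so {C, D} → (all attributes) holds and {C, D} is a superkey.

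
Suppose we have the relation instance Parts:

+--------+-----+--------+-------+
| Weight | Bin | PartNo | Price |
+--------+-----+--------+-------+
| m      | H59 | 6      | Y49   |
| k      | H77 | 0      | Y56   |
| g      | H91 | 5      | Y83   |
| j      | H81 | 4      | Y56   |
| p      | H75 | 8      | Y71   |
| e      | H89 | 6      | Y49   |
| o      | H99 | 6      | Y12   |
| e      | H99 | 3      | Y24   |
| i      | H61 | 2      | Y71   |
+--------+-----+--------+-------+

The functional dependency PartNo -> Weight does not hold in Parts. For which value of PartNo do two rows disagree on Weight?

PartNo=6: 3 rows → Weight takes values {m, e, o} — violation
PartNo=0: 1 row → Weight = k ✓
PartNo=5: 1 row → Weight = g ✓
PartNo=4: 1 row → Weight = j ✓
PartNo=8: 1 row → Weight = p ✓
PartNo=3: 1 row → Weight = e ✓
PartNo=2: 1 row → Weight = i ✓
The only PartNo value with inconsistent Weight is PartNo=6.

6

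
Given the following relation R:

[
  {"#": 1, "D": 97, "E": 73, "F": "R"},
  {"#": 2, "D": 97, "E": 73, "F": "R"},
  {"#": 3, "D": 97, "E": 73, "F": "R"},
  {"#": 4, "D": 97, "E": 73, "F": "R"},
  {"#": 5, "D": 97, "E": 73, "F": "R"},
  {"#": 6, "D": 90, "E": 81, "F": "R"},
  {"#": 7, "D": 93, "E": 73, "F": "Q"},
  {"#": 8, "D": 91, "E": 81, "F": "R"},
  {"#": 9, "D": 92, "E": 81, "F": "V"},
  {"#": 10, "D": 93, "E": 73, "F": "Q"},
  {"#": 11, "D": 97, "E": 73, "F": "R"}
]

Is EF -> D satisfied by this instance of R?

No

(E=73, F=R): rows 1, 2, 3, 4, 5, 11 → D = 97, 97, 97, 97, 97, 97 ✓
(E=81, F=R): rows 6, 8 → D takes values {90, 91} — violation
(E=73, F=Q): rows 7, 10 → D = 93, 93 ✓
(E=81, F=V): row 9 → D = 92 ✓
Two rows agree on EF but differ on D, so EF -> D does not hold.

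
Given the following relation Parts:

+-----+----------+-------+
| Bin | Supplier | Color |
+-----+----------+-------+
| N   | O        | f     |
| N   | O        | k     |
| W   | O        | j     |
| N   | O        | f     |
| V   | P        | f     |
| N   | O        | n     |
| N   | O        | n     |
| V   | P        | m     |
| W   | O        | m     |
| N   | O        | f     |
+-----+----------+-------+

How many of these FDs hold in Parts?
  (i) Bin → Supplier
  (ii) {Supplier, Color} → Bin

(i) Bin → Supplier: every LHS value maps to a single RHS value — holds.
(ii) {Supplier, Color} → Bin: every LHS value maps to a single RHS value — holds.
2 of the 2 dependencies hold.

2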